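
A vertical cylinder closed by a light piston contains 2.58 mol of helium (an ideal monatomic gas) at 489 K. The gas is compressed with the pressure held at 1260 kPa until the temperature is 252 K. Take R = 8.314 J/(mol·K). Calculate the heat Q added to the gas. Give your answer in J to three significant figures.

Isobaric: W = nRΔT = (2.58)(8.314)(-237) = -5084 J.
ΔU = nCᵥΔT with Cᵥ = 3R/2: ΔU = (2.58)(12.47)(-237) = -7626 J.
Q = ΔU + W = -7626 − 5084 = -12709 J.

Q ≈ -12700 J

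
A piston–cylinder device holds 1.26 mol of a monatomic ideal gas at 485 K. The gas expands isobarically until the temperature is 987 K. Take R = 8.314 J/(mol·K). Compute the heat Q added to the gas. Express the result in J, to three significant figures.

Q ≈ 13100 J

Isobaric: W = nRΔT = (1.26)(8.314)(502) = 5259 J.
ΔU = nCᵥΔT with Cᵥ = 3R/2: ΔU = (1.26)(12.47)(502) = 7888 J.
Q = ΔU + W = 7888 + 5259 = 13147 J.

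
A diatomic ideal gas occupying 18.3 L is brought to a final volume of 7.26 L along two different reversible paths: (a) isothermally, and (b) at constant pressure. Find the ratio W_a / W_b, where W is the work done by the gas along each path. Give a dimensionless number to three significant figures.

W_a / W_b ≈ 1.53

Path (a) isothermal: W = P₁V₁ ln(V₂/V₁) → W_a/(P₁V₁) = -0.9245.
Path (b) isobaric: W = P₁(V₂ − V₁) → W_b/(P₁V₁) = -0.6033.
W_a / W_b = -0.9245 / -0.6033 = 1.532.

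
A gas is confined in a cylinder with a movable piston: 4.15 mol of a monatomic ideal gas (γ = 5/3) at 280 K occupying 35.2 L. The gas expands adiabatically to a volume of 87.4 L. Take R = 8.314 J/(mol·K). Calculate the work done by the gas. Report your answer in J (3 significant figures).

Adiabatic: TV^(γ−1) = const with γ = 5/3.
T₂ = T₁ (V₁/V₂)^(γ−1) = 280 × (35.2/87.4)^0.667 = 280 × 0.5454 = 152.7 K.
W_by = nCᵥ(T₁ − T₂) = (4.15)(12.47)(280 − 152.7) = 6588 J.

W ≈ 6590 J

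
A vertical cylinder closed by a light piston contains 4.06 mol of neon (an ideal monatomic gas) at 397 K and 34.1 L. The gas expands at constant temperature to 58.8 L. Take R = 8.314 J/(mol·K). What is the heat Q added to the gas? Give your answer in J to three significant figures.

Isothermal ⇒ ΔU = 0, so Q = W = nRT ln(V₂/V₁).
Q = (4.06)(8.314)(397) ln(58.8/34.1) = 13401 × 0.5448 = 7301 J.

Q ≈ 7300 J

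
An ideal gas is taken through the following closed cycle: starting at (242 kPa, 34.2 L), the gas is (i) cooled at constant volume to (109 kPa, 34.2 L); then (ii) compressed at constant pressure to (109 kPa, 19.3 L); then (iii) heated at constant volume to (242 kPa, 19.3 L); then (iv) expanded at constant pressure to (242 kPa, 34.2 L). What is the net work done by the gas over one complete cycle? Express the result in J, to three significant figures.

W_net ≈ 1980 J

Constant-volume legs do no work.
W(ii) = (109)(19.3 − 34.2) = -1624 J; W(iv) = (242)(34.2 − 19.3) = 3606 J.
W_net = -1624 + 3606 = 1982 J (the clockwise enclosed area).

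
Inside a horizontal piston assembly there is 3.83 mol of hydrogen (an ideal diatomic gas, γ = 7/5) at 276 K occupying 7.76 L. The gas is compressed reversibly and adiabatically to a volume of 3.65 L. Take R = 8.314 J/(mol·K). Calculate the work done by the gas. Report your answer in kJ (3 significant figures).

Adiabatic: TV^(γ−1) = const with γ = 7/5.
T₂ = T₁ (V₁/V₂)^(γ−1) = 276 × (7.76/3.65)^0.4 = 276 × 1.352 = 373.2 K.
W_by = nCᵥ(T₁ − T₂) = (3.83)(20.79)(276 − 373.2) = -7737 J.

W ≈ -7.74 kJ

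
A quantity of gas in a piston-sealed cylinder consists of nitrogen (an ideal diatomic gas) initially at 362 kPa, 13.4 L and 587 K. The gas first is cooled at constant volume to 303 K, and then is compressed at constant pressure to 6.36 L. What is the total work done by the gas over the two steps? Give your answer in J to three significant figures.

W_total ≈ -1320 J

Step 1 (isochoric): W = 0 (constant volume).
After step 1: P = 186.9 kPa (V unchanged).
Step 2 (isobaric): W = PΔV = (186.9 kPa)(6.36 − 13.4 L) = -1315 J.
W_total = 0 − 1315 = -1315 J.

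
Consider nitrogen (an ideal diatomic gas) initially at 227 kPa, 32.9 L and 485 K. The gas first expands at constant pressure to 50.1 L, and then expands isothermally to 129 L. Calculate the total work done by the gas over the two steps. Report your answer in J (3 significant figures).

W_total ≈ 14700 J

Step 1 (isobaric): W = PΔV = (227 kPa)(50.1 − 32.9 L) = 3904 J.
After step 1: P = 227 kPa, V = 50.1 L, T = 738.6 K.
Step 2 (isothermal): W = P₁V₁ ln(V₂/V₁) = (11373) ln(129/50.1) = 10756 J.
W_total = 3904 + 10756 = 14661 J.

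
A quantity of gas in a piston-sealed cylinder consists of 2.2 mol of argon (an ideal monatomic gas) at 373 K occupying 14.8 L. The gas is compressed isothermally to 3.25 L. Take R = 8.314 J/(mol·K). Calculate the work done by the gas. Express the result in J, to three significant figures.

W ≈ -10300 J

Isothermal: W = nRT ln(V₂/V₁).
W = (2.2)(8.314)(373) × ln(3.25/14.8)
  = 6822 × -1.516
W_by_gas = -10343 J.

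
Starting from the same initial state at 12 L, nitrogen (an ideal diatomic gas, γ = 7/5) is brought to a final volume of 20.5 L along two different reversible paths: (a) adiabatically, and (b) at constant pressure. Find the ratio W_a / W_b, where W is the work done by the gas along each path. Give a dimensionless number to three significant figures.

W_a / W_b ≈ 0.681

Path (a) adiabatic: W = P₁V₁(1 − (V₁/V₂)^(γ−1))/(γ−1) → W_a/(P₁V₁) = 0.482.
Path (b) isobaric: W = P₁(V₂ − V₁) → W_b/(P₁V₁) = 0.7083.
W_a / W_b = 0.482 / 0.7083 = 0.6805.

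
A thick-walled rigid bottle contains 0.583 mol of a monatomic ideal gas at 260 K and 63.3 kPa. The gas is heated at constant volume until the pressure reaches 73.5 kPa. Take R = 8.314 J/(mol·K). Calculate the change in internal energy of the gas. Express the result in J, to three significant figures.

ΔU ≈ 305 J

Constant volume ⇒ W = 0, so Q = ΔU = nCᵥΔT with Cᵥ = 3R/2 = 12.47 J/(mol·K).
At constant V, T₂/T₁ = P₂/P₁ ⇒ ΔT = T₁(P₂/P₁ − 1) = 260·(73.5/63.3 − 1) = 41.9 K.
ΔU = (0.583)(12.47)(41.9) = 304.6 J.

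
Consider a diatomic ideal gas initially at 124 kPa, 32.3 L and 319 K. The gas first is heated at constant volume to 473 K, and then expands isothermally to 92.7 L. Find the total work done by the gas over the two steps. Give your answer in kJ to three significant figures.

W_total ≈ 6.26 kJ

Step 1 (isochoric): W = 0 (constant volume).
After step 1: P = 183.9 kPa (V unchanged).
Step 2 (isothermal): W = P₁V₁ ln(V₂/V₁) = (5939) ln(92.7/32.3) = 6261 J.
W_total = 0 + 6261 = 6261 J.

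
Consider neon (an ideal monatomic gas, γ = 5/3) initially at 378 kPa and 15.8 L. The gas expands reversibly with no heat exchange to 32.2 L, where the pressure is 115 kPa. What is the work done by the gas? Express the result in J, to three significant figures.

Adiabatic: W = (P₁V₁ − P₂V₂)/(γ − 1) with γ = 5/3.
P₁V₁ = 5972 J, P₂V₂ = 3703 J.
W = (5972 − 3703) / 0.6667 = 3404 J.

W ≈ 3400 J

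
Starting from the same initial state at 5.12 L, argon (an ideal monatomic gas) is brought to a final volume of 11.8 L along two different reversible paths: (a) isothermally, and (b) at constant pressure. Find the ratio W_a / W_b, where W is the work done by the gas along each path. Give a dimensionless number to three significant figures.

W_a / W_b ≈ 0.640

Path (a) isothermal: W = P₁V₁ ln(V₂/V₁) → W_a/(P₁V₁) = 0.8349.
Path (b) isobaric: W = P₁(V₂ − V₁) → W_b/(P₁V₁) = 1.305.
W_a / W_b = 0.8349 / 1.305 = 0.64.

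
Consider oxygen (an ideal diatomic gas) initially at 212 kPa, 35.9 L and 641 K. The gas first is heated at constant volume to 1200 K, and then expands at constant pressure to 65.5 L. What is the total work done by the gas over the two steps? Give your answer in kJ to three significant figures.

Step 1 (isochoric): W = 0 (constant volume).
After step 1: P = 396.9 kPa (V unchanged).
Step 2 (isobaric): W = PΔV = (396.9 kPa)(65.5 − 35.9 L) = 11748 J.
W_total = 0 + 11748 = 11748 J.

W_total ≈ 11.7 kJ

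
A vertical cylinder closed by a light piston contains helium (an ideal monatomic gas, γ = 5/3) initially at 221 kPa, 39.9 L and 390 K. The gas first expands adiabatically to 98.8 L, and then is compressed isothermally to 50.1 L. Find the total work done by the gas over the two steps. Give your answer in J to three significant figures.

W_total ≈ 2730 J

Step 1 (adiabatic): W = (P₁V₁ − P₂V₂)/(γ−1) = (8818 − 4818)/0.667 = 6000 J.
After step 1: P = 48.76 kPa, V = 98.8 L, T = 213.1 K.
Step 2 (isothermal): W = P₁V₁ ln(V₂/V₁) = (4818) ln(50.1/98.8) = -3272 J.
W_total = 6000 − 3272 = 2729 J.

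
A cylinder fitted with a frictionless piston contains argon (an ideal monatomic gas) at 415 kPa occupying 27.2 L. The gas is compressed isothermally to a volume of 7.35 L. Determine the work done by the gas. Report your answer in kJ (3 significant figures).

W ≈ -14.8 kJ

Isothermal: W = nRT ln(V₂/V₁) = P₁V₁ ln(V₂/V₁).
P₁V₁ = (415 kPa)(27.2 L) = 11288 J.
W = 11288 × ln(7.35/27.2) = 11288 × -1.309
W_by_gas = -14771 J.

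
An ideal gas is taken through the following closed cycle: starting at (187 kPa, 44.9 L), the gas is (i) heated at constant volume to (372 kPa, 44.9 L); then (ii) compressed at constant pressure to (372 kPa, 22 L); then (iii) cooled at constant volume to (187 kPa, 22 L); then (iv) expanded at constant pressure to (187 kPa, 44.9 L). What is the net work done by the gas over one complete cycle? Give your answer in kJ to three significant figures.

W_net ≈ -4.24 kJ

Constant-volume legs do no work.
W(ii) = (372)(22 − 44.9) = -8519 J; W(iv) = (187)(44.9 − 22) = 4282 J.
W_net = -8519 + 4282 = -4236 J (the counter-clockwise enclosed area).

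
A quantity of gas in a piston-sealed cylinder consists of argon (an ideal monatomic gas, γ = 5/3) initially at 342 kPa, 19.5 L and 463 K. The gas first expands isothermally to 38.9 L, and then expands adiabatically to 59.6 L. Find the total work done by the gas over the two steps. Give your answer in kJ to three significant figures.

Step 1 (isothermal): W = P₁V₁ ln(V₂/V₁) = (6669) ln(38.9/19.5) = 4605 J.
After step 1: P = 171.4 kPa, V = 38.9 L, T = 463 K.
Step 2 (adiabatic): W = (P₁V₁ − P₂V₂)/(γ−1) = (6669 − 5018)/0.667 = 2477 J.
W_total = 4605 + 2477 = 7082 J.

W_total ≈ 7.08 kJ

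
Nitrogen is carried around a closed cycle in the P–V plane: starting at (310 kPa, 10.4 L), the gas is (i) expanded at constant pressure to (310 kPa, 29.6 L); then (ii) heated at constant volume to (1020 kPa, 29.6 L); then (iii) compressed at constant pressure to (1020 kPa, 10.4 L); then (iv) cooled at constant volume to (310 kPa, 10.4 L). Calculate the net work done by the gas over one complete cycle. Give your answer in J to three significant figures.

Constant-volume legs do no work.
W(i) = (310)(29.6 − 10.4) = 5952 J; W(iii) = (1020)(10.4 − 29.6) = -19584 J.
W_net = 5952 − 19584 = -13632 J (the counter-clockwise enclosed area).

W_net ≈ -13600 J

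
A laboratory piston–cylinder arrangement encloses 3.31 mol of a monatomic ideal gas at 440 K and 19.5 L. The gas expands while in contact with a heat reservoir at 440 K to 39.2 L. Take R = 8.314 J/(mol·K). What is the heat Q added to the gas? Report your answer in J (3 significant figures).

Isothermal ⇒ ΔU = 0, so Q = W = nRT ln(V₂/V₁).
Q = (3.31)(8.314)(440) ln(39.2/19.5) = 12109 × 0.6983 = 8455 J.

Q ≈ 8450 J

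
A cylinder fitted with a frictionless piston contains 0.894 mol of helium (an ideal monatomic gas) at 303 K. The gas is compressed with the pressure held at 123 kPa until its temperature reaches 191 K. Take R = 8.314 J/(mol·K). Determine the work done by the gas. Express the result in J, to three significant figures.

W ≈ -832 J

Isobaric: W = P ΔV = nR ΔT.
W = (0.894)(8.314)(191 − 303) = -832.5 J.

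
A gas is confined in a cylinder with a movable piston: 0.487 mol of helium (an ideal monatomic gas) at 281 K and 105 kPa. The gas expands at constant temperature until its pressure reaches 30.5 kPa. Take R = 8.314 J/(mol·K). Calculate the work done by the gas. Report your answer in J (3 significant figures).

Isothermal process: W = nRT ln(V₂/V₁) = nRT ln(P₁/P₂).
W = (0.487)(8.314)(281) × ln(105/30.5)
  = 1138 × ln(3.443) = 1138 × 1.236
W_by_gas = 1407 J.

W ≈ 1410 J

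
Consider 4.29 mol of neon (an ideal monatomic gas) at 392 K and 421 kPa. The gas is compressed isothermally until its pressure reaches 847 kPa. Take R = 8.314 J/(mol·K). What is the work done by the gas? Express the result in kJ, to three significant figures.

Isothermal process: W = nRT ln(V₂/V₁) = nRT ln(P₁/P₂).
W = (4.29)(8.314)(392) × ln(421/847)
  = 13981 × ln(0.497) = 13981 × -0.6991
W_by_gas = -9774 J.

W ≈ -9.77 kJ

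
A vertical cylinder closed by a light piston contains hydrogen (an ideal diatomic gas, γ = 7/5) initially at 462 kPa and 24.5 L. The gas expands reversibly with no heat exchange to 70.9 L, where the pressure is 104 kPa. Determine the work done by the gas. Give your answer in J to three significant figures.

Adiabatic: W = (P₁V₁ − P₂V₂)/(γ − 1) with γ = 7/5.
P₁V₁ = 11319 J, P₂V₂ = 7374 J.
W = (11319 − 7374) / 0.4 = 9864 J.

W ≈ 9860 J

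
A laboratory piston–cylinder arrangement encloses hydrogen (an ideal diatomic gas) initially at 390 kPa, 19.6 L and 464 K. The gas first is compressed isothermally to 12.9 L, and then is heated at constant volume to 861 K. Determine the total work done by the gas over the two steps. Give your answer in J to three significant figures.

W_total ≈ -3200 J

Step 1 (isothermal): W = P₁V₁ ln(V₂/V₁) = (7644) ln(12.9/19.6) = -3198 J.
Step 2 (isochoric): W = 0 (constant volume).
W_total = -3198 + 0 = -3198 J.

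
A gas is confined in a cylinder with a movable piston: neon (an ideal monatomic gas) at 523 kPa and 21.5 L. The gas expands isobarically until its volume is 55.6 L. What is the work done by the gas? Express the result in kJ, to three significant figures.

Isobaric: W = P ΔV.
W = (523 kPa)(55.6 − 21.5 L) = (523)(34.1) = 17834 J.

W ≈ 17.8 kJ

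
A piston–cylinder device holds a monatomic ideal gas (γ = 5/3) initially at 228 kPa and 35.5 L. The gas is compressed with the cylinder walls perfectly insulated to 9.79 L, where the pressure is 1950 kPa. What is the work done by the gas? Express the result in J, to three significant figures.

Adiabatic: W = (P₁V₁ − P₂V₂)/(γ − 1) with γ = 5/3.
P₁V₁ = 8094 J, P₂V₂ = 19090 J.
W = (8094 − 19090) / 0.6667 = -16495 J.

W ≈ -16500 J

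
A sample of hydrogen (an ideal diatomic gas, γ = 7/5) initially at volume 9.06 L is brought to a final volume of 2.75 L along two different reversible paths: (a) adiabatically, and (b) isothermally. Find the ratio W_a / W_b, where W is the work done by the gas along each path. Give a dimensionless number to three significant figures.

Path (a) adiabatic: W = P₁V₁(1 − (V₁/V₂)^(γ−1))/(γ−1) → W_a/(P₁V₁) = -1.528.
Path (b) isothermal: W = P₁V₁ ln(V₂/V₁) → W_b/(P₁V₁) = -1.192.
W_a / W_b = -1.528 / -1.192 = 1.281.

W_a / W_b ≈ 1.28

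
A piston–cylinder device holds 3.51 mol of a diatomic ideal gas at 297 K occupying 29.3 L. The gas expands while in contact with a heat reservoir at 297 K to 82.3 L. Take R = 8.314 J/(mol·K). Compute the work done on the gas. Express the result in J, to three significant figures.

Isothermal: W = nRT ln(V₂/V₁).
W = (3.51)(8.314)(297) × ln(82.3/29.3)
  = 8667 × 1.033
W_by_gas = 8951 J; work on gas = −W_by = -8951 J.

W ≈ -8950 J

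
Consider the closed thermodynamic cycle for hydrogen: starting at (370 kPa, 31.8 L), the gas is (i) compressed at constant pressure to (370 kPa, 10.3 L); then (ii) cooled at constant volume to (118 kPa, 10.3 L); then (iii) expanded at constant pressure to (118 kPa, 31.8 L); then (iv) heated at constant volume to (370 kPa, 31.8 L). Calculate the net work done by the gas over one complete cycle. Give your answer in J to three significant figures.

Constant-volume legs do no work.
W(i) = (370)(10.3 − 31.8) = -7955 J; W(iii) = (118)(31.8 − 10.3) = 2537 J.
W_net = -7955 + 2537 = -5418 J (the counter-clockwise enclosed area).

W_net ≈ -5420 J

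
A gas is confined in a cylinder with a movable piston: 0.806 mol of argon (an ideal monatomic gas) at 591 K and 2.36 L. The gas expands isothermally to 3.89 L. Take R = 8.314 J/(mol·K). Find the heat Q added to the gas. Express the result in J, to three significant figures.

Isothermal ⇒ ΔU = 0, so Q = W = nRT ln(V₂/V₁).
Q = (0.806)(8.314)(591) ln(3.89/2.36) = 3960 × 0.4997 = 1979 J.

Q ≈ 1980 J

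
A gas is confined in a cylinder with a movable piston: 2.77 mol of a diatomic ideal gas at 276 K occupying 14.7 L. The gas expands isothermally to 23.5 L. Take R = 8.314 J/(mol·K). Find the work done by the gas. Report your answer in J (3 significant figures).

Isothermal: W = nRT ln(V₂/V₁).
W = (2.77)(8.314)(276) × ln(23.5/14.7)
  = 6356 × 0.4692
W_by_gas = 2982 J.

W ≈ 2980 J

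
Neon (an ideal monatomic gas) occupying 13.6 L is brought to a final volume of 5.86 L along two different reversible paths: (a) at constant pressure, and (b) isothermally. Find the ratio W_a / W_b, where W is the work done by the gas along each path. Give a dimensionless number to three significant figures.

Path (a) isobaric: W = P₁(V₂ − V₁) → W_a/(P₁V₁) = -0.5691.
Path (b) isothermal: W = P₁V₁ ln(V₂/V₁) → W_b/(P₁V₁) = -0.8419.
W_a / W_b = -0.5691 / -0.8419 = 0.676.

W_a / W_b ≈ 0.676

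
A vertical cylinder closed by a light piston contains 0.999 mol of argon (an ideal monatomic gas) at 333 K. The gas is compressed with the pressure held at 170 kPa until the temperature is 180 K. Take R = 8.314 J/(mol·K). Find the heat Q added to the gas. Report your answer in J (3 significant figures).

Isobaric: W = nRΔT = (0.999)(8.314)(-153) = -1271 J.
ΔU = nCᵥΔT with Cᵥ = 3R/2: ΔU = (0.999)(12.47)(-153) = -1906 J.
Q = ΔU + W = -1906 − 1271 = -3177 J.

Q ≈ -3180 J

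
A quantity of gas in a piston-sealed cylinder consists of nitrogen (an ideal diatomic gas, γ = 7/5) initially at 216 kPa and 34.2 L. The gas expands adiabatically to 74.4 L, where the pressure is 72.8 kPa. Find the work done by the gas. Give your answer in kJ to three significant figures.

W ≈ 4.93 kJ

Adiabatic: W = (P₁V₁ − P₂V₂)/(γ − 1) with γ = 7/5.
P₁V₁ = 7387 J, P₂V₂ = 5416 J.
W = (7387 − 5416) / 0.4 = 4927 J.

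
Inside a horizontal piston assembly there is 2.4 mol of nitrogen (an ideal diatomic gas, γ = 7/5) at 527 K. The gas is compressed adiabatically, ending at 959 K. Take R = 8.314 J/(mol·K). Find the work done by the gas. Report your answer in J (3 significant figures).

Adiabatic ⇒ Q = 0, so W_by = −ΔU = nCᵥ(T₁ − T₂).
Cᵥ = 5R/2 = 20.79 J/(mol·K).
W = (2.4)(20.79)(527 − 959) = -21550 J.

W ≈ -21500 J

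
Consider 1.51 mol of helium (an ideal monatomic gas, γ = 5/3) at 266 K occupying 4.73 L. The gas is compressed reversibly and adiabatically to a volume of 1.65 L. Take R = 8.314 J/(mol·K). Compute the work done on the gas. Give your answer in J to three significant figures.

Adiabatic: TV^(γ−1) = const with γ = 5/3.
T₂ = T₁ (V₁/V₂)^(γ−1) = 266 × (4.73/1.65)^0.667 = 266 × 2.018 = 536.8 K.
W_by = nCᵥ(T₁ − T₂) = (1.51)(12.47)(266 − 536.8) = -5099 J.
Work on gas = −W_by = 5099 J.

W ≈ 5100 J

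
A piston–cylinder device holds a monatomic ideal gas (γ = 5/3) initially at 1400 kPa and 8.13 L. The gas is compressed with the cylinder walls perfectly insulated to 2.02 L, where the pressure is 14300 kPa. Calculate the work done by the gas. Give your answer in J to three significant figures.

W ≈ -26300 J

Adiabatic: W = (P₁V₁ − P₂V₂)/(γ − 1) with γ = 5/3.
P₁V₁ = 11382 J, P₂V₂ = 28886 J.
W = (11382 − 28886) / 0.6667 = -26256 J.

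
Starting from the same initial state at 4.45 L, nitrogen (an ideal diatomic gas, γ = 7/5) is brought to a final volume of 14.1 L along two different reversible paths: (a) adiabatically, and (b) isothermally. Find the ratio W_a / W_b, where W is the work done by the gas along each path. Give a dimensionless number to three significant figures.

W_a / W_b ≈ 0.801

Path (a) adiabatic: W = P₁V₁(1 − (V₁/V₂)^(γ−1))/(γ−1) → W_a/(P₁V₁) = 0.9239.
Path (b) isothermal: W = P₁V₁ ln(V₂/V₁) → W_b/(P₁V₁) = 1.153.
W_a / W_b = 0.9239 / 1.153 = 0.8011.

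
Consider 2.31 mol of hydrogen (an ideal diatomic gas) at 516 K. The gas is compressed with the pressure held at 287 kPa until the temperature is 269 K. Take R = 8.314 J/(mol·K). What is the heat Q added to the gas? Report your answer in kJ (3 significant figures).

Isobaric: W = nRΔT = (2.31)(8.314)(-247) = -4744 J.
ΔU = nCᵥΔT with Cᵥ = 5R/2: ΔU = (2.31)(20.79)(-247) = -11859 J.
Q = ΔU + W = -11859 − 4744 = -16603 J.

Q ≈ -16.6 kJ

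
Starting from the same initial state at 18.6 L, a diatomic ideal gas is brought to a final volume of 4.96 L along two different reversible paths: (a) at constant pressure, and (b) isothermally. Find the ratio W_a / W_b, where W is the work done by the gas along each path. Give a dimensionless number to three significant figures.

Path (a) isobaric: W = P₁(V₂ − V₁) → W_a/(P₁V₁) = -0.7333.
Path (b) isothermal: W = P₁V₁ ln(V₂/V₁) → W_b/(P₁V₁) = -1.322.
W_a / W_b = -0.7333 / -1.322 = 0.5548.

W_a / W_b ≈ 0.555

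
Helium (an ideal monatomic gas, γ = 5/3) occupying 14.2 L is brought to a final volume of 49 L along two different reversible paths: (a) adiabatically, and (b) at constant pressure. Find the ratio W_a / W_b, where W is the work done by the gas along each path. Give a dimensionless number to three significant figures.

W_a / W_b ≈ 0.344

Path (a) adiabatic: W = P₁V₁(1 − (V₁/V₂)^(γ−1))/(γ−1) → W_a/(P₁V₁) = 0.8431.
Path (b) isobaric: W = P₁(V₂ − V₁) → W_b/(P₁V₁) = 2.451.
W_a / W_b = 0.8431 / 2.451 = 0.344.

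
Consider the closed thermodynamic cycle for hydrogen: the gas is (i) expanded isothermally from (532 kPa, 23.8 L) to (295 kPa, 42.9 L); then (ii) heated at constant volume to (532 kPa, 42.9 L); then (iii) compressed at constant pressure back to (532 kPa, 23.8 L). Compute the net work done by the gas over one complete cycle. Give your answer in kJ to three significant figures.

Leg (i): W = PᵢVᵢ ln(V_f/Vᵢ) = (12662) ln(42.9/23.8) = 7460 J.
Leg (ii): W = 0.
Leg (iii): W = PΔV = (532)(23.8 − 42.9) = -10161 J.
W_net = 7460 − 10161 = -2701 J.

W_net ≈ -2.70 kJ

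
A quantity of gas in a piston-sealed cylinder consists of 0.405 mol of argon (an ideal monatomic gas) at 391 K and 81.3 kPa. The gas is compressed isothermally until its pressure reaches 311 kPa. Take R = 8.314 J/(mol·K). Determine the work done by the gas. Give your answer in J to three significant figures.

Isothermal process: W = nRT ln(V₂/V₁) = nRT ln(P₁/P₂).
W = (0.405)(8.314)(391) × ln(81.3/311)
  = 1317 × ln(0.2614) = 1317 × -1.342
W_by_gas = -1766 J.

W ≈ -1770 J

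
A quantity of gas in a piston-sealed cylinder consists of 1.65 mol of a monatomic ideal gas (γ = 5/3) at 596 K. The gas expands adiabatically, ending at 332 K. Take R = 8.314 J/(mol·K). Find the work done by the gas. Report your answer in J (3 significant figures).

W ≈ 5430 J

Adiabatic ⇒ Q = 0, so W_by = −ΔU = nCᵥ(T₁ − T₂).
Cᵥ = 3R/2 = 12.47 J/(mol·K).
W = (1.65)(12.47)(596 − 332) = 5432 J.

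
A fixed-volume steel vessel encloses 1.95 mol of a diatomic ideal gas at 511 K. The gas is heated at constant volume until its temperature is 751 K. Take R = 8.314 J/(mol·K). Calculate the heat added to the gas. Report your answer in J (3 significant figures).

Q ≈ 9730 J

Constant volume ⇒ W = 0, so Q = ΔU = nCᵥΔT with Cᵥ = 5R/2 = 20.79 J/(mol·K).
ΔU = (1.95)(20.79)(751 − 511) = 9727 J.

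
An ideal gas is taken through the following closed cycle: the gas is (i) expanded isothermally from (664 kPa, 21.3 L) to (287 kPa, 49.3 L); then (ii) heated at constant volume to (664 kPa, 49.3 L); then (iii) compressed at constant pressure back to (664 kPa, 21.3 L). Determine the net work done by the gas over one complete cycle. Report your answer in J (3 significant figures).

W_net ≈ -6720 J

Leg (i): W = PᵢVᵢ ln(V_f/Vᵢ) = (14143) ln(49.3/21.3) = 11869 J.
Leg (ii): W = 0.
Leg (iii): W = PΔV = (664)(21.3 − 49.3) = -18592 J.
W_net = 11869 − 18592 = -6723 J.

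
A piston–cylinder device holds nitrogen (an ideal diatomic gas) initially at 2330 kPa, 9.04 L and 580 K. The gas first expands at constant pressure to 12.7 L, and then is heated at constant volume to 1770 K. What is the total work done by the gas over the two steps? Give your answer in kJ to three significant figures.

W_total ≈ 8.53 kJ

Step 1 (isobaric): W = PΔV = (2330 kPa)(12.7 − 9.04 L) = 8528 J.
Step 2 (isochoric): W = 0 (constant volume).
W_total = 8528 + 0 = 8528 J.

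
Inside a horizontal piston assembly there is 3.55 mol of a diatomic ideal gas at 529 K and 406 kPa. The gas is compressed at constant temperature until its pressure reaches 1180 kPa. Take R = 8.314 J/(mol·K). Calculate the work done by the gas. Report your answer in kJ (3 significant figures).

W ≈ -16.7 kJ

Isothermal process: W = nRT ln(V₂/V₁) = nRT ln(P₁/P₂).
W = (3.55)(8.314)(529) × ln(406/1180)
  = 15613 × ln(0.3441) = 15613 × -1.067
W_by_gas = -16658 J.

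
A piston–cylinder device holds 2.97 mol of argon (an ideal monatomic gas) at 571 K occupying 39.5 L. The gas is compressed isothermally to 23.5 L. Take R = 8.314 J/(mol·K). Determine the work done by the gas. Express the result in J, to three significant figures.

Isothermal: W = nRT ln(V₂/V₁).
W = (2.97)(8.314)(571) × ln(23.5/39.5)
  = 14099 × -0.5193
W_by_gas = -7322 J.

W ≈ -7320 J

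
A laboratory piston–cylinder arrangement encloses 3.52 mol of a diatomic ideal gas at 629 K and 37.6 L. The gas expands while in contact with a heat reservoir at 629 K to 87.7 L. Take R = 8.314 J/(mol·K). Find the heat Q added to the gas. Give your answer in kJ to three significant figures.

Isothermal ⇒ ΔU = 0, so Q = W = nRT ln(V₂/V₁).
Q = (3.52)(8.314)(629) ln(87.7/37.6) = 18408 × 0.8469 = 15590 J.

Q ≈ 15.6 kJ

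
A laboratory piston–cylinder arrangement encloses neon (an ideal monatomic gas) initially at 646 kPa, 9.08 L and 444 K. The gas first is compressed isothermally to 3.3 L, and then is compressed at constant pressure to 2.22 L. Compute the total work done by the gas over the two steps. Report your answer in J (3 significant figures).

Step 1 (isothermal): W = P₁V₁ ln(V₂/V₁) = (5866) ln(3.3/9.08) = -5937 J.
After step 1: P = 1777 kPa, V = 3.3 L, T = 444 K.
Step 2 (isobaric): W = PΔV = (1777 kPa)(2.22 − 3.3 L) = -1920 J.
W_total = -5937 − 1920 = -7857 J.

W_total ≈ -7860 J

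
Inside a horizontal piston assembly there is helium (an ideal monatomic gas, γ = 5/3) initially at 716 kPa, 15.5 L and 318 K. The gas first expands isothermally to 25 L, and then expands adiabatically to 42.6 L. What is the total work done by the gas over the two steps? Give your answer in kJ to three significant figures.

Step 1 (isothermal): W = P₁V₁ ln(V₂/V₁) = (11098) ln(25/15.5) = 5305 J.
After step 1: P = 443.9 kPa, V = 25 L, T = 318 K.
Step 2 (adiabatic): W = (P₁V₁ − P₂V₂)/(γ−1) = (11098 − 7779)/0.667 = 4978 J.
W_total = 5305 + 4978 = 10284 J.

W_total ≈ 10.3 kJ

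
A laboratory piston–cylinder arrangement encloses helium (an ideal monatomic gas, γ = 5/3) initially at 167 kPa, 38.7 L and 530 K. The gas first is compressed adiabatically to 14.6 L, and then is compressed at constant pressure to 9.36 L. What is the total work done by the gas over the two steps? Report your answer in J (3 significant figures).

W_total ≈ -13300 J

Step 1 (adiabatic): W = (P₁V₁ − P₂V₂)/(γ−1) = (6463 − 12378)/0.667 = -8873 J.
After step 1: P = 847.8 kPa, V = 14.6 L, T = 1015 K.
Step 2 (isobaric): W = PΔV = (847.8 kPa)(9.36 − 14.6 L) = -4443 J.
W_total = -8873 − 4443 = -13316 J.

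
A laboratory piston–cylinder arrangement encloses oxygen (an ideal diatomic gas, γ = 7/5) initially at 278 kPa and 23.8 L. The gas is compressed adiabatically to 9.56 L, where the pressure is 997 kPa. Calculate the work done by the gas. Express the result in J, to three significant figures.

W ≈ -7290 J

Adiabatic: W = (P₁V₁ − P₂V₂)/(γ − 1) with γ = 7/5.
P₁V₁ = 6616 J, P₂V₂ = 9531 J.
W = (6616 − 9531) / 0.4 = -7287 J.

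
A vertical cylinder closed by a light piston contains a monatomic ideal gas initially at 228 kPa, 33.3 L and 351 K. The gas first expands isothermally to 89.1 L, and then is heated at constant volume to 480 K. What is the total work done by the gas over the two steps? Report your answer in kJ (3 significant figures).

W_total ≈ 7.47 kJ

Step 1 (isothermal): W = P₁V₁ ln(V₂/V₁) = (7592) ln(89.1/33.3) = 7472 J.
Step 2 (isochoric): W = 0 (constant volume).
W_total = 7472 + 0 = 7472 J.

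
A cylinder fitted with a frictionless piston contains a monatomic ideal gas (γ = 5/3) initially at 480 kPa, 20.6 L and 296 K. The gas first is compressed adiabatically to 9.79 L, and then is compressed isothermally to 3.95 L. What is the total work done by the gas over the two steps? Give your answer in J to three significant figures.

W_total ≈ -24300 J

Step 1 (adiabatic): W = (P₁V₁ − P₂V₂)/(γ−1) = (9888 − 16237)/0.667 = -9523 J.
After step 1: P = 1658 kPa, V = 9.79 L, T = 486.1 K.
Step 2 (isothermal): W = P₁V₁ ln(V₂/V₁) = (16237) ln(3.95/9.79) = -14737 J.
W_total = -9523 − 14737 = -24260 J.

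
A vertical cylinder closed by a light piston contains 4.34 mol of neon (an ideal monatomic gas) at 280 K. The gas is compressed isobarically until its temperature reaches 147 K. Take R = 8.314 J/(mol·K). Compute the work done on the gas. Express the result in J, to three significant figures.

Isobaric: W = P ΔV = nR ΔT.
W = (4.34)(8.314)(147 − 280) = -4799 J.
Work on gas = −W_by = 4799 J.

W ≈ 4800 J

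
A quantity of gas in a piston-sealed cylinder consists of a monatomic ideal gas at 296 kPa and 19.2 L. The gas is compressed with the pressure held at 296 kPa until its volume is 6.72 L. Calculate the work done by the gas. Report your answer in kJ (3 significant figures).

W ≈ -3.69 kJ

Isobaric: W = P ΔV.
W = (296 kPa)(6.72 − 19.2 L) = (296)(-12.48) = -3694 J.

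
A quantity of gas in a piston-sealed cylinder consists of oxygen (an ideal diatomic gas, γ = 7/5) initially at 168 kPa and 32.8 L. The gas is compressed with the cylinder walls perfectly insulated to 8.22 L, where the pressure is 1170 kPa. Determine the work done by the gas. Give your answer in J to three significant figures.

Adiabatic: W = (P₁V₁ − P₂V₂)/(γ − 1) with γ = 7/5.
P₁V₁ = 5510 J, P₂V₂ = 9617 J.
W = (5510 − 9617) / 0.4 = -10268 J.

W ≈ -10300 J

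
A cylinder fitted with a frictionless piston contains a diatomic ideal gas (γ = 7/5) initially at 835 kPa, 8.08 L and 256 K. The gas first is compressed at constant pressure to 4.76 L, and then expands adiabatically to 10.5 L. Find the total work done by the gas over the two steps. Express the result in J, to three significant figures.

W_total ≈ -76.7 J

Step 1 (isobaric): W = PΔV = (835 kPa)(4.76 − 8.08 L) = -2772 J.
After step 1: P = 835 kPa, V = 4.76 L, T = 150.8 K.
Step 2 (adiabatic): W = (P₁V₁ − P₂V₂)/(γ−1) = (3975 − 2896)/0.4 = 2695 J.
W_total = -2772 + 2695 = -76.73 J.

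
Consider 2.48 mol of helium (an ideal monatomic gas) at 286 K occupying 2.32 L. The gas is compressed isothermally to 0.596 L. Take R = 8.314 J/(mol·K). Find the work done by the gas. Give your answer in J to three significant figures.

Isothermal: W = nRT ln(V₂/V₁).
W = (2.48)(8.314)(286) × ln(0.596/2.32)
  = 5897 × -1.359
W_by_gas = -8014 J.

W ≈ -8010 J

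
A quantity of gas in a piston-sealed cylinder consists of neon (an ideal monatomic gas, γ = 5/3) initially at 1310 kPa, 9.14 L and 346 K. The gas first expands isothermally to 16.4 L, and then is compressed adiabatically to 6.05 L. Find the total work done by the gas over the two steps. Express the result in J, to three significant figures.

W_total ≈ -9960 J

Step 1 (isothermal): W = P₁V₁ ln(V₂/V₁) = (11973) ln(16.4/9.14) = 7000 J.
After step 1: P = 730.1 kPa, V = 16.4 L, T = 346 K.
Step 2 (adiabatic): W = (P₁V₁ − P₂V₂)/(γ−1) = (11973 − 23278)/0.667 = -16957 J.
W_total = 7000 − 16957 = -9957 J.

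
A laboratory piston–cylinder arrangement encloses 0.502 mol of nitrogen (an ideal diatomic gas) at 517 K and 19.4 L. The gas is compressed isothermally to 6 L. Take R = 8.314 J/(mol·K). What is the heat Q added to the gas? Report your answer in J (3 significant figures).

Isothermal ⇒ ΔU = 0, so Q = W = nRT ln(V₂/V₁).
Q = (0.502)(8.314)(517) ln(6/19.4) = 2158 × -1.174 = -2532 J.

Q ≈ -2530 J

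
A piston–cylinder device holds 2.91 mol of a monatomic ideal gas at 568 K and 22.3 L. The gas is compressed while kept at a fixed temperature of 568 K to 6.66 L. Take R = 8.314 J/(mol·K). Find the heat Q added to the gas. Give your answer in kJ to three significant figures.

Isothermal ⇒ ΔU = 0, so Q = W = nRT ln(V₂/V₁).
Q = (2.91)(8.314)(568) ln(6.66/22.3) = 13742 × -1.208 = -16607 J.

Q ≈ -16.6 kJ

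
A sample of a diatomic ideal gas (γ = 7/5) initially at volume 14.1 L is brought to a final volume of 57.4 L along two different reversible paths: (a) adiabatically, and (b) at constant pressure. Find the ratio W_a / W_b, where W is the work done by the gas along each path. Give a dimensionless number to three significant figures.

W_a / W_b ≈ 0.350

Path (a) adiabatic: W = P₁V₁(1 − (V₁/V₂)^(γ−1))/(γ−1) → W_a/(P₁V₁) = 1.074.
Path (b) isobaric: W = P₁(V₂ − V₁) → W_b/(P₁V₁) = 3.071.
W_a / W_b = 1.074 / 3.071 = 0.3498.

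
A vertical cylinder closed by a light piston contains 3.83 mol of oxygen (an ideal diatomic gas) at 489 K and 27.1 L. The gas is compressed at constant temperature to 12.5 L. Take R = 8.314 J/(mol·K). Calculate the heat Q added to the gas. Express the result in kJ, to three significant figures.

Isothermal ⇒ ΔU = 0, so Q = W = nRT ln(V₂/V₁).
Q = (3.83)(8.314)(489) ln(12.5/27.1) = 15571 × -0.7738 = -12049 J.

Q ≈ -12.0 kJ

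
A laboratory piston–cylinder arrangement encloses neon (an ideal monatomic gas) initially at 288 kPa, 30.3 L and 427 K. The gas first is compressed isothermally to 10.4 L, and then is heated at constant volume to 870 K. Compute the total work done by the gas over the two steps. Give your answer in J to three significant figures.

Step 1 (isothermal): W = P₁V₁ ln(V₂/V₁) = (8726) ln(10.4/30.3) = -9332 J.
Step 2 (isochoric): W = 0 (constant volume).
W_total = -9332 + 0 = -9332 J.

W_total ≈ -9330 J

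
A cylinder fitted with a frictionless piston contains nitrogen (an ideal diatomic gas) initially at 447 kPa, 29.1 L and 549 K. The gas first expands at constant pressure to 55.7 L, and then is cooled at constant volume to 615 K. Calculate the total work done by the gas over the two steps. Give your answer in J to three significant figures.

W_total ≈ 11900 J

Step 1 (isobaric): W = PΔV = (447 kPa)(55.7 − 29.1 L) = 11890 J.
Step 2 (isochoric): W = 0 (constant volume).
W_total = 11890 + 0 = 11890 J.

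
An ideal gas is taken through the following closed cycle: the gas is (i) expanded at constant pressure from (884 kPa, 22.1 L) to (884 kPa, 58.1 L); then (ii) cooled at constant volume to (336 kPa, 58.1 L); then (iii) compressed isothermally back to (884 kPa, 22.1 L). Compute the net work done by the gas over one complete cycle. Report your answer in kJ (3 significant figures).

Leg (i): W = PΔV = (884)(58.1 − 22.1) = 31824 J.
Leg (ii): W = 0.
Leg (iii): W = PᵢVᵢ ln(V_f/Vᵢ) = (19522) ln(22.1/58.1) = -18869 J.
W_net = 31824 − 18869 = 12955 J.

W_net ≈ 13.0 kJ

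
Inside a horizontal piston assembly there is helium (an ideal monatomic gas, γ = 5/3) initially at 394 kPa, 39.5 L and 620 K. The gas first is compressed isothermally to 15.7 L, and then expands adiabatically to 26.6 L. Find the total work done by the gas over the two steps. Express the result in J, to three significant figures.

W_total ≈ -7440 J

Step 1 (isothermal): W = P₁V₁ ln(V₂/V₁) = (15563) ln(15.7/39.5) = -14359 J.
After step 1: P = 991.3 kPa, V = 15.7 L, T = 620 K.
Step 2 (adiabatic): W = (P₁V₁ − P₂V₂)/(γ−1) = (15563 − 10951)/0.667 = 6919 J.
W_total = -14359 + 6919 = -7440 J.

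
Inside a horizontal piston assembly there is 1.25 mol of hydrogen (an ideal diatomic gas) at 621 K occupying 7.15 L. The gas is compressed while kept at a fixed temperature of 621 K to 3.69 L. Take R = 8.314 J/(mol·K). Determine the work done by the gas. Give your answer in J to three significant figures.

Isothermal: W = nRT ln(V₂/V₁).
W = (1.25)(8.314)(621) × ln(3.69/7.15)
  = 6454 × -0.6615
W_by_gas = -4269 J.

W ≈ -4270 J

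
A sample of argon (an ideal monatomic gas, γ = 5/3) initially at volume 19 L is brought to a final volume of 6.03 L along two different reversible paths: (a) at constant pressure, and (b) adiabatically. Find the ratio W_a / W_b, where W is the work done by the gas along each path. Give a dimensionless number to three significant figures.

Path (a) isobaric: W = P₁(V₂ − V₁) → W_a/(P₁V₁) = -0.6826.
Path (b) adiabatic: W = P₁V₁(1 − (V₁/V₂)^(γ−1))/(γ−1) → W_b/(P₁V₁) = -1.724.
W_a / W_b = -0.6826 / -1.724 = 0.396.

W_a / W_b ≈ 0.396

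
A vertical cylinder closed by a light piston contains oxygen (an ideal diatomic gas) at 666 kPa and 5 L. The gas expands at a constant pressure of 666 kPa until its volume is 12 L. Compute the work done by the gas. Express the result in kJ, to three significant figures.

Isobaric: W = P ΔV.
W = (666 kPa)(12 − 5 L) = (666)(7) = 4662 J.

W ≈ 4.66 kJ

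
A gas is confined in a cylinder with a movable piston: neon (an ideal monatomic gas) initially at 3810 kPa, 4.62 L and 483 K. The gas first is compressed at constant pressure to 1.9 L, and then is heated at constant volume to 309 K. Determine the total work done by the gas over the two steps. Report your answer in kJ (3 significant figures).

W_total ≈ -10.4 kJ

Step 1 (isobaric): W = PΔV = (3810 kPa)(1.9 − 4.62 L) = -10363 J.
Step 2 (isochoric): W = 0 (constant volume).
W_total = -10363 + 0 = -10363 J.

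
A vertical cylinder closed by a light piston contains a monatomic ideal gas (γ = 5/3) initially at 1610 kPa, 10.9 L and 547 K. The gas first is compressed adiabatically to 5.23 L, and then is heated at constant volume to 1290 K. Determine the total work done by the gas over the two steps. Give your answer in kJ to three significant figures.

W_total ≈ -16.6 kJ

Step 1 (adiabatic): W = (P₁V₁ − P₂V₂)/(γ−1) = (17549 − 28633)/0.667 = -16626 J.
Step 2 (isochoric): W = 0 (constant volume).
W_total = -16626 + 0 = -16626 J.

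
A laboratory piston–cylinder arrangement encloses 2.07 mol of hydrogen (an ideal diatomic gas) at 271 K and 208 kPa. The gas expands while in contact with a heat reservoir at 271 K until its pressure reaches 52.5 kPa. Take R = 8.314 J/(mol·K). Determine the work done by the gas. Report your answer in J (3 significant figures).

Isothermal process: W = nRT ln(V₂/V₁) = nRT ln(P₁/P₂).
W = (2.07)(8.314)(271) × ln(208/52.5)
  = 4664 × ln(3.962) = 4664 × 1.377
W_by_gas = 6421 J.

W ≈ 6420 J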